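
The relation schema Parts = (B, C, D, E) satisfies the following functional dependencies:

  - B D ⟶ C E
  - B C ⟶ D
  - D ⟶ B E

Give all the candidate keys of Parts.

{D}, {B, C}

{D}⁺: D→BE adds B, E; BD→CE adds C → {B, C, D, E}.
{B, C}⁺: BC→D adds D; D→BE adds E → {B, C, D, E}. Minimal: {C}⁺ = {C}; {B}⁺ = {B} — none reach the full schema.
Any other superkey contains one of these as a subset, so there are no further candidate keys.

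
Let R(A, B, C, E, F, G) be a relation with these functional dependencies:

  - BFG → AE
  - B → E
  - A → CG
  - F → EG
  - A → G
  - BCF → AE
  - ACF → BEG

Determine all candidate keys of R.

Attribute F never appears on the right-hand side of any dependency, so F must belong to every candidate key.
{F}⁺ = {E, F, G}, which is not all of the schema, so we must add further attributes.
{A, F}⁺: A→CG adds C, G; F→EG adds E; ACF→BEG adds B → {A, B, C, E, F, G}. Minimal: {F}⁺ = {E, F, G}; {A}⁺ = {A, C, G} — none reach the full schema.
{B, F}⁺: B→E adds E; F→EG adds G; BFG→AE adds A; A→CG adds C → {A, B, C, E, F, G}. Minimal: {F}⁺ = {E, F, G}; {B}⁺ = {B, E} — none reach the full schema.
Any other superkey contains one of these as a subset, so there are no further candidate keys.

(A, F); (B, F)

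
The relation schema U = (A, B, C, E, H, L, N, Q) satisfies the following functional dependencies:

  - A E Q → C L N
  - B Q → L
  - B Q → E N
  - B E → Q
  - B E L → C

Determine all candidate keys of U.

Attributes A, B, H never appear on any right-hand side, so every candidate key must contain {A, B, H}.
{A, B, H}⁺ = {A, B, H}, which is not all of the schema, so we must add further attributes.
{A, B, E, H}⁺: BE→Q adds Q; AEQ→CLN adds C, L, N → {A, B, C, E, H, L, N, Q}. Minimal: {B, E, H}⁺ = {B, C, E, H, L, N, Q}; {A, E, H}⁺ = {A, E, H}; {A, B, H}⁺ = {A, B, H}; … — none reach the full schema.
{A, B, H, Q}⁺: BQ→L adds L; BQ→EN adds E, N; BEL→C adds C → {A, B, C, E, H, L, N, Q}. Minimal: {B, H, Q}⁺ = {B, C, E, H, L, N, Q}; {A, H, Q}⁺ = {A, H, Q}; {A, B, Q}⁺ = {A, B, C, E, L, N, Q}; … — none reach the full schema.

{A, B, E, H}; {A, B, H, Q}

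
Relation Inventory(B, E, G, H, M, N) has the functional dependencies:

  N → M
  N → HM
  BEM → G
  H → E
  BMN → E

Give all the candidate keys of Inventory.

(B, N)

Attributes B, N never appear on any right-hand side, so every candidate key must contain {B, N}.
{B, N}⁺ = {B, E, G, H, M, N}, which is all of the schema, so {B, N} is the only candidate key.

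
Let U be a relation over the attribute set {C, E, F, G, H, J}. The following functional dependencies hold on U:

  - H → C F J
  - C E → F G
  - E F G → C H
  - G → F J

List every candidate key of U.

{C, E}⁺: CE→FG adds F, G; EFG→CH adds H; G→FJ adds J → {C, E, F, G, H, J}. Minimal: {E}⁺ = {E}; {C}⁺ = {C} — none reach the full schema.
{E, G}⁺: G→FJ adds F, J; EFG→CH adds C, H → {C, E, F, G, H, J}. Minimal: {G}⁺ = {F, G, J}; {E}⁺ = {E} — none reach the full schema.
{E, H}⁺: H→CFJ adds C, F, J; CE→FG adds G → {C, E, F, G, H, J}. Minimal: {H}⁺ = {C, F, H, J}; {E}⁺ = {E} — none reach the full schema.
Any other superkey contains one of these as a subset, so there are no further candidate keys.

{C, E}, {E, G}, {E, H}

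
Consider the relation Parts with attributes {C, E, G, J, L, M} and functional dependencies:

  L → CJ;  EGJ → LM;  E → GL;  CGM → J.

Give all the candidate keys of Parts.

{E}⁺: E→GL adds G, L; L→CJ adds C, J; EGJ→LM adds M → {C, E, G, J, L, M}.

E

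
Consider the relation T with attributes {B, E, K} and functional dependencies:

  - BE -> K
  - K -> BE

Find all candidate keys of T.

{K}, {B, E}

{K}⁺: K→BE adds B, E → {B, E, K}.
{B, E}⁺: BE→K adds K → {B, E, K}. Minimal: {E}⁺ = {E}; {B}⁺ = {B} — none reach the full schema.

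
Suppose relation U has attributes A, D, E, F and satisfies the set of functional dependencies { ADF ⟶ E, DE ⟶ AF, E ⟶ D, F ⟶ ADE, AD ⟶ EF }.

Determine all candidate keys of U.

{E}⁺: E→D adds D; DE→AF adds A, F → {A, D, E, F}.
{F}⁺: F→ADE adds A, D, E → {A, D, E, F}.
{A, D}⁺: AD→EF adds E, F → {A, D, E, F}. Minimal: {D}⁺ = {D}; {A}⁺ = {A} — none reach the full schema.

E, F, AD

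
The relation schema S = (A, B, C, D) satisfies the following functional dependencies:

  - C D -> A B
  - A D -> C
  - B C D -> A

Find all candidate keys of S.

Attribute D never appears on the right-hand side of any dependency, so D must belong to every candidate key.
{D}⁺ = {D}, which is not all of the schema, so we must add further attributes.
{A, D}⁺: AD→C adds C; CD→AB adds B → {A, B, C, D}. Minimal: {D}⁺ = {D}; {A}⁺ = {A} — none reach the full schema.
{C, D}⁺: CD→AB adds A, B → {A, B, C, D}. Minimal: {D}⁺ = {D}; {C}⁺ = {C} — none reach the full schema.
Any other superkey contains one of these as a subset, so there are no further candidate keys.

{A, D}; {C, D}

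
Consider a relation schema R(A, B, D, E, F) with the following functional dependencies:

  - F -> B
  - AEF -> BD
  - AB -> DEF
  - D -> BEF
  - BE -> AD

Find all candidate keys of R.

{D}⁺: D→BEF adds B, E, F; BE→AD adds A → {A, B, D, E, F}.
{A, B}⁺: AB→DEF adds D, E, F → {A, B, D, E, F}. Minimal: {B}⁺ = {B}; {A}⁺ = {A} — none reach the full schema.
{A, F}⁺: F→B adds B; AB→DEF adds D, E → {A, B, D, E, F}. Minimal: {F}⁺ = {B, F}; {A}⁺ = {A} — none reach the full schema.
{B, E}⁺: BE→AD adds A, D; AB→DEF adds F → {A, B, D, E, F}. Minimal: {E}⁺ = {E}; {B}⁺ = {B} — none reach the full schema.
{E, F}⁺: F→B adds B; BE→AD adds A, D → {A, B, D, E, F}. Minimal: {F}⁺ = {B, F}; {E}⁺ = {E} — none reach the full schema.

{D}; {A, B}; {A, F}; {B, E}; {E, F}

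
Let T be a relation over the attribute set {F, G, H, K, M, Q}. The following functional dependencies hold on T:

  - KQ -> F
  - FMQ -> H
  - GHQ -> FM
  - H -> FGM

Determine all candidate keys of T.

Attributes K, Q never appear on any right-hand side, so every candidate key must contain {K, Q}.
{K, Q}⁺ = {F, K, Q}, which is not all of the schema, so we must add further attributes.
{H, K, Q}⁺: KQ→F adds F; H→FGM adds G, M → {F, G, H, K, M, Q}. Minimal: {K, Q}⁺ = {F, K, Q}; {H, Q}⁺ = {F, G, H, M, Q}; {H, K}⁺ = {F, G, H, K, M} — none reach the full schema.
{K, M, Q}⁺: KQ→F adds F; FMQ→H adds H; H→FGM adds G → {F, G, H, K, M, Q}. Minimal: {M, Q}⁺ = {M, Q}; {K, Q}⁺ = {F, K, Q}; {K, M}⁺ = {K, M} — none reach the full schema.
Any other superkey contains one of these as a subset, so there are no further candidate keys.

HKQ; KMQ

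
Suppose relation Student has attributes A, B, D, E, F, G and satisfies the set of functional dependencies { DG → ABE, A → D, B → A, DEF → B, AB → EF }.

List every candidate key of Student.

{A, G}, {B, G}, {D, G}

{A, G}⁺: A→D adds D; DG→ABE adds B, E; AB→EF adds F → {A, B, D, E, F, G}.
{B, G}⁺: B→A adds A; AB→EF adds E, F; A→D adds D → {A, B, D, E, F, G}.
{D, G}⁺: DG→ABE adds A, B, E; AB→EF adds F → {A, B, D, E, F, G}.
Any other superkey contains one of these as a subset, so there are no further candidate keys.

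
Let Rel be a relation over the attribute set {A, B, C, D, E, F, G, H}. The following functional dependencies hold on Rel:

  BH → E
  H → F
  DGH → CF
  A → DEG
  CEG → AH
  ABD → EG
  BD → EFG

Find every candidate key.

{A, B, C}, {A, B, H}, {B, C, D}, {B, D, H}, {B, C, E, G}, {B, C, G, H}

Attribute B never appears on the right-hand side of any dependency, so B must belong to every candidate key.
{B}⁺ = {B}, which is not all of the schema, so we must add further attributes.
{A, B, C}⁺: A→DEG adds D, E, G; CEG→AH adds H; BD→EFG adds F → {A, B, C, D, E, F, G, H}. Minimal: {B, C}⁺ = {B, C}; {A, C}⁺ = {A, C, D, E, F, G, H}; {A, B}⁺ = {A, B, D, E, F, G} — none reach the full schema.
{A, B, H}⁺: BH→E adds E; H→F adds F; A→DEG adds D, G; DGH→CF adds C → {A, B, C, D, E, F, G, H}. Minimal: {B, H}⁺ = {B, E, F, H}; {A, H}⁺ = {A, C, D, E, F, G, H}; {A, B}⁺ = {A, B, D, E, F, G} — none reach the full schema.
{B, C, D}⁺: BD→EFG adds E, F, G; CEG→AH adds A, H → {A, B, C, D, E, F, G, H}. Minimal: {C, D}⁺ = {C, D}; {B, D}⁺ = {B, D, E, F, G}; {B, C}⁺ = {B, C} — none reach the full schema.
{B, D, H}⁺: BH→E adds E; H→F adds F; BD→EFG adds G; DGH→CF adds C; CEG→AH adds A → {A, B, C, D, E, F, G, H}. Minimal: {D, H}⁺ = {D, F, H}; {B, H}⁺ = {B, E, F, H}; {B, D}⁺ = {B, D, E, F, G} — none reach the full schema.
{B, C, E, G}⁺: CEG→AH adds A, H; H→F adds F; A→DEG adds D → {A, B, C, D, E, F, G, H}. Minimal: {C, E, G}⁺ = {A, C, D, E, F, G, H}; {B, E, G}⁺ = {B, E, G}; {B, C, G}⁺ = {B, C, G}; … — none reach the full schema.
{B, C, G, H}⁺: BH→E adds E; H→F adds F; CEG→AH adds A; A→DEG adds D → {A, B, C, D, E, F, G, H}. Minimal: {C, G, H}⁺ = {C, F, G, H}; {B, G, H}⁺ = {B, E, F, G, H}; {B, C, H}⁺ = {B, C, E, F, H}; … — none reach the full schema.
Any other superkey contains one of these as a subset, so there are no further candidate keys.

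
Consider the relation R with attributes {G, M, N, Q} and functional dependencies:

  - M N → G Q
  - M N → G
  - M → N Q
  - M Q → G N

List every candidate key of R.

{M}

Attribute M never appears on the right-hand side of any dependency, so M must belong to every candidate key.
{M}⁺ = {G, M, N, Q}, which is all of the schema, so {M} is the only candidate key.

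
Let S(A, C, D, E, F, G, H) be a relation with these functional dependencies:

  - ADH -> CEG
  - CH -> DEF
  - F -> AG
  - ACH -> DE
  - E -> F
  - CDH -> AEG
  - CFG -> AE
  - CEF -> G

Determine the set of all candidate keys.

{C, H}; {A, D, H}; {D, E, H}; {D, F, H}

Attribute H never appears on the right-hand side of any dependency, so H must belong to every candidate key.
{H}⁺ = {H}, which is not all of the schema, so we must add further attributes.
{C, H}⁺: CH→DEF adds D, E, F; F→AG adds A, G → {A, C, D, E, F, G, H}. Minimal: {H}⁺ = {H}; {C}⁺ = {C} — none reach the full schema.
{A, D, H}⁺: ADH→CEG adds C, E, G; CH→DEF adds F → {A, C, D, E, F, G, H}. Minimal: {D, H}⁺ = {D, H}; {A, H}⁺ = {A, H}; {A, D}⁺ = {A, D} — none reach the full schema.
{D, E, H}⁺: E→F adds F; F→AG adds A, G; ADH→CEG adds C → {A, C, D, E, F, G, H}. Minimal: {E, H}⁺ = {A, E, F, G, H}; {D, H}⁺ = {D, H}; {D, E}⁺ = {A, D, E, F, G} — none reach the full schema.
{D, F, H}⁺: F→AG adds A, G; ADH→CEG adds C, E → {A, C, D, E, F, G, H}. Minimal: {F, H}⁺ = {A, F, G, H}; {D, H}⁺ = {D, H}; {D, F}⁺ = {A, D, F, G} — none reach the full schema.
Any other superkey contains one of these as a subset, so there are no further candidate keys.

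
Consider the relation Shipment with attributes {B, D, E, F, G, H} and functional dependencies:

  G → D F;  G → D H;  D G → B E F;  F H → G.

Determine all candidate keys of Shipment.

{G}⁺: G→DF adds D, F; G→DH adds H; DG→BEF adds B, E → {B, D, E, F, G, H}.
{F, H}⁺: FH→G adds G; G→DF adds D; DG→BEF adds B, E → {B, D, E, F, G, H}. Minimal: {H}⁺ = {H}; {F}⁺ = {F} — none reach the full schema.
Any other superkey contains one of these as a subset, so there are no further candidate keys.

{G}; {F, H}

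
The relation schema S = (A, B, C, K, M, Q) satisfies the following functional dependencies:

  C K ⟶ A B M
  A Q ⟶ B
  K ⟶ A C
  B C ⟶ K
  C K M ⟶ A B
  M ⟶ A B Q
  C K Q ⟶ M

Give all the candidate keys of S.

{K}⁺: K→AC adds A, C; CK→ABM adds B, M; M→ABQ adds Q → {A, B, C, K, M, Q}.
{B, C}⁺: BC→K adds K; CK→ABM adds A, M; M→ABQ adds Q → {A, B, C, K, M, Q}. Minimal: {C}⁺ = {C}; {B}⁺ = {B} — none reach the full schema.
{C, M}⁺: M→ABQ adds A, B, Q; BC→K adds K → {A, B, C, K, M, Q}. Minimal: {M}⁺ = {A, B, M, Q}; {C}⁺ = {C} — none reach the full schema.
{A, C, Q}⁺: AQ→B adds B; BC→K adds K; CKQ→M adds M → {A, B, C, K, M, Q}. Minimal: {C, Q}⁺ = {C, Q}; {A, Q}⁺ = {A, B, Q}; {A, C}⁺ = {A, C} — none reach the full schema.

K; BC; CM; ACQ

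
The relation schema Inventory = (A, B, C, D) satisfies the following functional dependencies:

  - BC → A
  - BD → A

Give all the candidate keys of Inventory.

{B, C, D}⁺: BC→A adds A → {A, B, C, D}. Minimal: {C, D}⁺ = {C, D}; {B, D}⁺ = {A, B, D}; {B, C}⁺ = {A, B, C} — none reach the full schema.
No other minimal superkey exists.

{B, C, D}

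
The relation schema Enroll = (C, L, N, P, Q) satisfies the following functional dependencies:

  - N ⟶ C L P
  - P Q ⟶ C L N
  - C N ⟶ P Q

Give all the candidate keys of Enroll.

(N), (P, Q)

{N}⁺: N→CLP adds C, L, P; CN→PQ adds Q → {C, L, N, P, Q}.
{P, Q}⁺: PQ→CLN adds C, L, N → {C, L, N, P, Q}. Minimal: {Q}⁺ = {Q}; {P}⁺ = {P} — none reach the full schema.
Any other superkey contains one of these as a subset, so there are no further candidate keys.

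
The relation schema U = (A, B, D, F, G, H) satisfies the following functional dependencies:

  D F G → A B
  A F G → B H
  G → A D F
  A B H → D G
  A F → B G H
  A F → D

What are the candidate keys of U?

{G}⁺: G→ADF adds A, D, F; AF→BGH adds B, H → {A, B, D, F, G, H}.
{A, F}⁺: AF→BGH adds B, G, H; AF→D adds D → {A, B, D, F, G, H}. Minimal: {F}⁺ = {F}; {A}⁺ = {A} — none reach the full schema.
{A, B, H}⁺: ABH→DG adds D, G; G→ADF adds F → {A, B, D, F, G, H}. Minimal: {B, H}⁺ = {B, H}; {A, H}⁺ = {A, H}; {A, B}⁺ = {A, B} — none reach the full schema.

(G), (A, F), (A, B, H)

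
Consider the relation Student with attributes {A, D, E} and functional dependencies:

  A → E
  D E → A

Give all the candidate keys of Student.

{A, D}⁺: A→E adds E → {A, D, E}.
{D, E}⁺: DE→A adds A → {A, D, E}.
Any other superkey contains one of these as a subset, so there are no further candidate keys.

{A, D}; {D, E}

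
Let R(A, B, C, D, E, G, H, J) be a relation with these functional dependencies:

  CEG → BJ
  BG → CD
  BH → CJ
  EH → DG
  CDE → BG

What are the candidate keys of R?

Attributes A, E, H never appear on any right-hand side, so every candidate key must contain {A, E, H}.
{A, E, H}⁺ = {A, D, E, G, H}, which is not all of the schema, so we must add further attributes.
{A, B, E, H}⁺: BH→CJ adds C, J; EH→DG adds D, G → {A, B, C, D, E, G, H, J}. Minimal: {B, E, H}⁺ = {B, C, D, E, G, H, J}; {A, E, H}⁺ = {A, D, E, G, H}; {A, B, H}⁺ = {A, B, C, H, J}; … — none reach the full schema.
{A, C, E, H}⁺: EH→DG adds D, G; CDE→BG adds B; CEG→BJ adds J → {A, B, C, D, E, G, H, J}. Minimal: {C, E, H}⁺ = {B, C, D, E, G, H, J}; {A, E, H}⁺ = {A, D, E, G, H}; {A, C, H}⁺ = {A, C, H}; … — none reach the full schema.
Any other superkey contains one of these as a subset, so there are no further candidate keys.

{A, B, E, H}, {A, C, E, H}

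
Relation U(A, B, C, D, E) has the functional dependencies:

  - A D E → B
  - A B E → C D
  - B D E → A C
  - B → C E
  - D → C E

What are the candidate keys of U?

{A, B}⁺: B→CE adds C, E; ABE→CD adds D → {A, B, C, D, E}.
{A, D}⁺: D→CE adds C, E; ADE→B adds B → {A, B, C, D, E}.
{B, D}⁺: B→CE adds C, E; BDE→AC adds A → {A, B, C, D, E}.

{A, B}, {A, D}, {B, D}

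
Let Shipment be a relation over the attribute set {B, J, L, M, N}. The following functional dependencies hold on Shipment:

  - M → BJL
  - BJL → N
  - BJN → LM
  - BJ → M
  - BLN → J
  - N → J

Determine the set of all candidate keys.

M, BJ, BN

{M}⁺: M→BJL adds B, J, L; BJL→N adds N → {B, J, L, M, N}.
{B, J}⁺: BJ→M adds M; M→BJL adds L; BJL→N adds N → {B, J, L, M, N}.
{B, N}⁺: N→J adds J; BJN→LM adds L, M → {B, J, L, M, N}.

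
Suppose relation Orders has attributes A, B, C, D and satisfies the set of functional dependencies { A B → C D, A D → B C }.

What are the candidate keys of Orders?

Attribute A never appears on the right-hand side of any dependency, so A must belong to every candidate key.
{A}⁺ = {A}, which is not all of the schema, so we must add further attributes.
{A, B}⁺: AB→CD adds C, D → {A, B, C, D}. Minimal: {B}⁺ = {B}; {A}⁺ = {A} — none reach the full schema.
{A, D}⁺: AD→BC adds B, C → {A, B, C, D}. Minimal: {D}⁺ = {D}; {A}⁺ = {A} — none reach the full schema.
Any other superkey contains one of these as a subset, so there are no further candidate keys.

(A, B), (A, D)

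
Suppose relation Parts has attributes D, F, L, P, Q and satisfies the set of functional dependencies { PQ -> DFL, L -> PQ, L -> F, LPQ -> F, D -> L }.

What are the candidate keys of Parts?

D, L, PQ

{D}⁺: D→L adds L; L→PQ adds P, Q; L→F adds F → {D, F, L, P, Q}.
{L}⁺: L→PQ adds P, Q; L→F adds F; PQ→DFL adds D → {D, F, L, P, Q}.
{P, Q}⁺: PQ→DFL adds D, F, L → {D, F, L, P, Q}. Minimal: {Q}⁺ = {Q}; {P}⁺ = {P} — none reach the full schema.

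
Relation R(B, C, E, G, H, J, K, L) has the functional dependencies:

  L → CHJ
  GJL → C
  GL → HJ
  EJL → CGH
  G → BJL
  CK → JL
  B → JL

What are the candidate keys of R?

BEK; CEK; EGK; EKL

Attributes E, K never appear on any right-hand side, so every candidate key must contain {E, K}.
{E, K}⁺ = {E, K}, which is not all of the schema, so we must add further attributes.
{B, E, K}⁺: B→JL adds J, L; L→CHJ adds C, H; EJL→CGH adds G → {B, C, E, G, H, J, K, L}.
{C, E, K}⁺: CK→JL adds J, L; L→CHJ adds H; EJL→CGH adds G; G→BJL adds B → {B, C, E, G, H, J, K, L}.
{E, G, K}⁺: G→BJL adds B, J, L; L→CHJ adds C, H → {B, C, E, G, H, J, K, L}.
{E, K, L}⁺: L→CHJ adds C, H, J; EJL→CGH adds G; G→BJL adds B → {B, C, E, G, H, J, K, L}.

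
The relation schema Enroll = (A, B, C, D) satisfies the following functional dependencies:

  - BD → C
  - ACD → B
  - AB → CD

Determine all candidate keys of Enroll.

Attribute A never appears on the right-hand side of any dependency, so A must belong to every candidate key.
{A}⁺ = {A}, which is not all of the schema, so we must add further attributes.
{A, B}⁺: AB→CD adds C, D → {A, B, C, D}.
{A, C, D}⁺: ACD→B adds B → {A, B, C, D}.
Any other superkey contains one of these as a subset, so there are no further candidate keys.

AB, ACD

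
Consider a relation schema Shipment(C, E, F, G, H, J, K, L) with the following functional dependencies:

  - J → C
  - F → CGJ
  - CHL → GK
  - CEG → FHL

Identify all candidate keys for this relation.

Attribute E never appears on the right-hand side of any dependency, so E must belong to every candidate key.
{E}⁺ = {E}, which is not all of the schema, so we must add further attributes.
{E, F}⁺: F→CGJ adds C, G, J; CEG→FHL adds H, L; CHL→GK adds K → {C, E, F, G, H, J, K, L}. Minimal: {F}⁺ = {C, F, G, J}; {E}⁺ = {E} — none reach the full schema.
{C, E, G}⁺: CEG→FHL adds F, H, L; F→CGJ adds J; CHL→GK adds K → {C, E, F, G, H, J, K, L}. Minimal: {E, G}⁺ = {E, G}; {C, G}⁺ = {C, G}; {C, E}⁺ = {C, E} — none reach the full schema.
{E, G, J}⁺: J→C adds C; CEG→FHL adds F, H, L; CHL→GK adds K → {C, E, F, G, H, J, K, L}. Minimal: {G, J}⁺ = {C, G, J}; {E, J}⁺ = {C, E, J}; {E, G}⁺ = {E, G} — none reach the full schema.
{C, E, H, L}⁺: CHL→GK adds G, K; CEG→FHL adds F; F→CGJ adds J → {C, E, F, G, H, J, K, L}. Minimal: {E, H, L}⁺ = {E, H, L}; {C, H, L}⁺ = {C, G, H, K, L}; {C, E, L}⁺ = {C, E, L}; … — none reach the full schema.
{E, H, J, L}⁺: J→C adds C; CHL→GK adds G, K; CEG→FHL adds F → {C, E, F, G, H, J, K, L}. Minimal: {H, J, L}⁺ = {C, G, H, J, K, L}; {E, J, L}⁺ = {C, E, J, L}; {E, H, L}⁺ = {E, H, L}; … — none reach the full schema.

{E, F}; {C, E, G}; {E, G, J}; {C, E, H, L}; {E, H, J, L}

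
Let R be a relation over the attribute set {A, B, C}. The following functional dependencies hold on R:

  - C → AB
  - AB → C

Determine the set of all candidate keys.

{C}⁺: C→AB adds A, B → {A, B, C}.
{A, B}⁺: AB→C adds C → {A, B, C}. Minimal: {B}⁺ = {B}; {A}⁺ = {A} — none reach the full schema.

C; AB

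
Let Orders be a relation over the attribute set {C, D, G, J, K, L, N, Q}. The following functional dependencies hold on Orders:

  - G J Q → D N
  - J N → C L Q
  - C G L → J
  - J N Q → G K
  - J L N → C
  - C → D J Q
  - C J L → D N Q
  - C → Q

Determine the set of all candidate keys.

(C, G); (C, L); (C, N); (J, N); (G, J, Q)

{C, G}⁺: C→DJQ adds D, J, Q; GJQ→DN adds N; JN→CLQ adds L; JNQ→GK adds K → {C, D, G, J, K, L, N, Q}.
{C, L}⁺: C→DJQ adds D, J, Q; CJL→DNQ adds N; JNQ→GK adds G, K → {C, D, G, J, K, L, N, Q}.
{C, N}⁺: C→DJQ adds D, J, Q; JN→CLQ adds L; JNQ→GK adds G, K → {C, D, G, J, K, L, N, Q}.
{J, N}⁺: JN→CLQ adds C, L, Q; JNQ→GK adds G, K; C→DJQ adds D → {C, D, G, J, K, L, N, Q}.
{G, J, Q}⁺: GJQ→DN adds D, N; JN→CLQ adds C, L; JNQ→GK adds K → {C, D, G, J, K, L, N, Q}.
Any other superkey contains one of these as a subset, so there are no further candidate keys.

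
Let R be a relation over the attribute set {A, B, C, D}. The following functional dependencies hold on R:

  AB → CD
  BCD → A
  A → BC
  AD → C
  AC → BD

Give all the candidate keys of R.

{A}, {B, C, D}

{A}⁺: A→BC adds B, C; AC→BD adds D → {A, B, C, D}.
{B, C, D}⁺: BCD→A adds A → {A, B, C, D}. Minimal: {C, D}⁺ = {C, D}; {B, D}⁺ = {B, D}; {B, C}⁺ = {B, C} — none reach the full schema.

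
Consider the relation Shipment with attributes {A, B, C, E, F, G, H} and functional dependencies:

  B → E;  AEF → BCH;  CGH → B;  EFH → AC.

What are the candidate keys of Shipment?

Attributes F, G never appear on any right-hand side, so every candidate key must contain {F, G}.
{F, G}⁺ = {F, G}, which is not all of the schema, so we must add further attributes.
{A, B, F, G}⁺: B→E adds E; AEF→BCH adds C, H → {A, B, C, E, F, G, H}. Minimal: {B, F, G}⁺ = {B, E, F, G}; {A, F, G}⁺ = {A, F, G}; {A, B, G}⁺ = {A, B, E, G}; … — none reach the full schema.
{A, E, F, G}⁺: AEF→BCH adds B, C, H → {A, B, C, E, F, G, H}. Minimal: {E, F, G}⁺ = {E, F, G}; {A, F, G}⁺ = {A, F, G}; {A, E, G}⁺ = {A, E, G}; … — none reach the full schema.
{B, F, G, H}⁺: B→E adds E; EFH→AC adds A, C → {A, B, C, E, F, G, H}. Minimal: {F, G, H}⁺ = {F, G, H}; {B, G, H}⁺ = {B, E, G, H}; {B, F, H}⁺ = {A, B, C, E, F, H}; … — none reach the full schema.
{C, F, G, H}⁺: CGH→B adds B; B→E adds E; EFH→AC adds A → {A, B, C, E, F, G, H}. Minimal: {F, G, H}⁺ = {F, G, H}; {C, G, H}⁺ = {B, C, E, G, H}; {C, F, H}⁺ = {C, F, H}; … — none reach the full schema.
{E, F, G, H}⁺: EFH→AC adds A, C; AEF→BCH adds B → {A, B, C, E, F, G, H}. Minimal: {F, G, H}⁺ = {F, G, H}; {E, G, H}⁺ = {E, G, H}; {E, F, H}⁺ = {A, B, C, E, F, H}; … — none reach the full schema.

ABFG, AEFG, BFGH, CFGH, EFGH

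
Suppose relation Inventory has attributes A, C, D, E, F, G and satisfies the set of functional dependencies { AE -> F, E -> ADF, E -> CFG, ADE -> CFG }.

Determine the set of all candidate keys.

(E)

Attribute E never appears on the right-hand side of any dependency, so E must belong to every candidate key.
{E}⁺ = {A, C, D, E, F, G}, which is all of the schema, so {E} is the only candidate key.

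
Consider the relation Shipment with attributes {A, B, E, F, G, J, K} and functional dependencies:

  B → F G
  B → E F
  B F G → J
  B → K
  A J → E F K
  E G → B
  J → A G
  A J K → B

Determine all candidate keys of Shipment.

{B}⁺: B→FG adds F, G; B→EF adds E; BFG→J adds J; B→K adds K; J→AG adds A → {A, B, E, F, G, J, K}.
{J}⁺: J→AG adds A, G; AJ→EFK adds E, F, K; EG→B adds B → {A, B, E, F, G, J, K}.
{E, G}⁺: EG→B adds B; B→FG adds F; BFG→J adds J; B→K adds K; J→AG adds A → {A, B, E, F, G, J, K}.
Any other superkey contains one of these as a subset, so there are no further candidate keys.

{B}; {J}; {E, G}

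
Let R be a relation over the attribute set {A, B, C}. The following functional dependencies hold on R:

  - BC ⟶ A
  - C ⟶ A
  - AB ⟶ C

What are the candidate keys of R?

(A, B), (B, C)

Attribute B never appears on the right-hand side of any dependency, so B must belong to every candidate key.
{B}⁺ = {B}, which is not all of the schema, so we must add further attributes.
{A, B}⁺: AB→C adds C → {A, B, C}. Minimal: {B}⁺ = {B}; {A}⁺ = {A} — none reach the full schema.
{B, C}⁺: BC→A adds A → {A, B, C}. Minimal: {C}⁺ = {A, C}; {B}⁺ = {B} — none reach the full schema.
Any other superkey contains one of these as a subset, so there are no further candidate keys.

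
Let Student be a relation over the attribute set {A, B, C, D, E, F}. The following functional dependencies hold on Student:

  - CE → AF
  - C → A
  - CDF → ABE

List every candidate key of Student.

(C, D, E), (C, D, F)

Attributes C, D never appear on any right-hand side, so every candidate key must contain {C, D}.
{C, D}⁺ = {A, C, D}, which is not all of the schema, so we must add further attributes.
{C, D, E}⁺: CE→AF adds A, F; CDF→ABE adds B → {A, B, C, D, E, F}.
{C, D, F}⁺: C→A adds A; CDF→ABE adds B, E → {A, B, C, D, E, F}.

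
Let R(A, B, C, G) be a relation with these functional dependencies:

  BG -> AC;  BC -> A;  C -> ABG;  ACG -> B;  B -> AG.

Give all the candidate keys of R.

{B}⁺: B→AG adds A, G; BG→AC adds C → {A, B, C, G}.
{C}⁺: C→ABG adds A, B, G → {A, B, C, G}.

(B), (C)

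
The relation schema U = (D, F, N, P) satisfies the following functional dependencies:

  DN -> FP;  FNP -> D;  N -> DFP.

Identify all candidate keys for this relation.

(N)

Attribute N never appears on the right-hand side of any dependency, so N must belong to every candidate key.
{N}⁺ = {D, F, N, P}, which is all of the schema, so {N} is the only candidate key.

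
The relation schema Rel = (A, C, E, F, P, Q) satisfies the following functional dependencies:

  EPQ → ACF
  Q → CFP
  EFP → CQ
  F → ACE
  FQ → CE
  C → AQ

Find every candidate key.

{C}⁺: C→AQ adds A, Q; Q→CFP adds F, P; F→ACE adds E → {A, C, E, F, P, Q}.
{F}⁺: F→ACE adds A, C, E; C→AQ adds Q; Q→CFP adds P → {A, C, E, F, P, Q}.
{Q}⁺: Q→CFP adds C, F, P; F→ACE adds A, E → {A, C, E, F, P, Q}.

(C), (F), (Q)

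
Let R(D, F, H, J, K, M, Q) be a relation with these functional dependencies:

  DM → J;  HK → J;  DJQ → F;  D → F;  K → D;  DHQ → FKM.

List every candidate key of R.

Attributes H, Q never appear on any right-hand side, so every candidate key must contain {H, Q}.
{H, Q}⁺ = {H, Q}, which is not all of the schema, so we must add further attributes.
{D, H, Q}⁺: D→F adds F; DHQ→FKM adds K, M; DM→J adds J → {D, F, H, J, K, M, Q}.
{H, K, Q}⁺: HK→J adds J; K→D adds D; DHQ→FKM adds F, M → {D, F, H, J, K, M, Q}.

DHQ, HKQ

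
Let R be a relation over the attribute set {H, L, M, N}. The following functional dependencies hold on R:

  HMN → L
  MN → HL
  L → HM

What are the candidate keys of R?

(L, N), (M, N)

Attribute N never appears on the right-hand side of any dependency, so N must belong to every candidate key.
{N}⁺ = {N}, which is not all of the schema, so we must add further attributes.
{L, N}⁺: L→HM adds H, M → {H, L, M, N}. Minimal: {N}⁺ = {N}; {L}⁺ = {H, L, M} — none reach the full schema.
{M, N}⁺: MN→HL adds H, L → {H, L, M, N}. Minimal: {N}⁺ = {N}; {M}⁺ = {M} — none reach the full schema.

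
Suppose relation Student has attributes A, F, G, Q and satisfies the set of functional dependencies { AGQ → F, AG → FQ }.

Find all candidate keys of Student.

Attributes A, G never appear on any right-hand side, so every candidate key must contain {A, G}.
{A, G}⁺ = {A, F, G, Q}, which is all of the schema, so {A, G} is the only candidate key.

(A, G)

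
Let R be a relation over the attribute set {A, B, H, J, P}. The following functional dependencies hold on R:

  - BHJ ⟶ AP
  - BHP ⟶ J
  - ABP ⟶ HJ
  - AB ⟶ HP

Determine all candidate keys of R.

Attribute B never appears on the right-hand side of any dependency, so B must belong to every candidate key.
{B}⁺ = {B}, which is not all of the schema, so we must add further attributes.
{A, B}⁺: AB→HP adds H, P; BHP→J adds J → {A, B, H, J, P}. Minimal: {B}⁺ = {B}; {A}⁺ = {A} — none reach the full schema.
{B, H, J}⁺: BHJ→AP adds A, P → {A, B, H, J, P}. Minimal: {H, J}⁺ = {H, J}; {B, J}⁺ = {B, J}; {B, H}⁺ = {B, H} — none reach the full schema.
{B, H, P}⁺: BHP→J adds J; BHJ→AP adds A → {A, B, H, J, P}. Minimal: {H, P}⁺ = {H, P}; {B, P}⁺ = {B, P}; {B, H}⁺ = {B, H} — none reach the full schema.

AB, BHJ, BHP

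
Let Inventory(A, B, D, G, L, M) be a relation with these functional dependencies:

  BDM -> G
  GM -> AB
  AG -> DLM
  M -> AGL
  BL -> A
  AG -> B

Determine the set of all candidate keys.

(M), (A, G), (B, G, L)

{M}⁺: M→AGL adds A, G, L; AG→B adds B; AG→DLM adds D → {A, B, D, G, L, M}.
{A, G}⁺: AG→DLM adds D, L, M; AG→B adds B → {A, B, D, G, L, M}. Minimal: {G}⁺ = {G}; {A}⁺ = {A} — none reach the full schema.
{B, G, L}⁺: BL→A adds A; AG→DLM adds D, M → {A, B, D, G, L, M}. Minimal: {G, L}⁺ = {G, L}; {B, L}⁺ = {A, B, L}; {B, G}⁺ = {B, G} — none reach the full schema.
Any other superkey contains one of these as a subset, so there are no further candidate keys.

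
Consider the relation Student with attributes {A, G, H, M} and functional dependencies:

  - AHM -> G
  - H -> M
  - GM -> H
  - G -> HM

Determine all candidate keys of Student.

AG; AH

Attribute A never appears on the right-hand side of any dependency, so A must belong to every candidate key.
{A}⁺ = {A}, which is not all of the schema, so we must add further attributes.
{A, G}⁺: G→HM adds H, M → {A, G, H, M}. Minimal: {G}⁺ = {G, H, M}; {A}⁺ = {A} — none reach the full schema.
{A, H}⁺: H→M adds M; AHM→G adds G → {A, G, H, M}. Minimal: {H}⁺ = {H, M}; {A}⁺ = {A} — none reach the full schema.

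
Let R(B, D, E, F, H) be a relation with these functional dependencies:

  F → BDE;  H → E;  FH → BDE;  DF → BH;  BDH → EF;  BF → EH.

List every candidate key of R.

{F}; {B, D, H}

{F}⁺: F→BDE adds B, D, E; DF→BH adds H → {B, D, E, F, H}.
{B, D, H}⁺: H→E adds E; BDH→EF adds F → {B, D, E, F, H}.
Any other superkey contains one of these as a subset, so there are no further candidate keys.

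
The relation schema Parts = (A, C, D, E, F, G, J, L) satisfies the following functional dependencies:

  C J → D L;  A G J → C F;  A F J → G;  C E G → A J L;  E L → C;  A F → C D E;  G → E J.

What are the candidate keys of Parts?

AG, CG, GL, AFJ

{A, G}⁺: G→EJ adds E, J; AGJ→CF adds C, F; CEG→AJL adds L; AF→CDE adds D → {A, C, D, E, F, G, J, L}. Minimal: {G}⁺ = {E, G, J}; {A}⁺ = {A} — none reach the full schema.
{C, G}⁺: G→EJ adds E, J; CJ→DL adds D, L; CEG→AJL adds A; AGJ→CF adds F → {A, C, D, E, F, G, J, L}. Minimal: {G}⁺ = {E, G, J}; {C}⁺ = {C} — none reach the full schema.
{G, L}⁺: G→EJ adds E, J; EL→C adds C; CJ→DL adds D; CEG→AJL adds A; AGJ→CF adds F → {A, C, D, E, F, G, J, L}. Minimal: {L}⁺ = {L}; {G}⁺ = {E, G, J} — none reach the full schema.
{A, F, J}⁺: AFJ→G adds G; AF→CDE adds C, D, E; CJ→DL adds L → {A, C, D, E, F, G, J, L}. Minimal: {F, J}⁺ = {F, J}; {A, J}⁺ = {A, J}; {A, F}⁺ = {A, C, D, E, F} — none reach the full schema.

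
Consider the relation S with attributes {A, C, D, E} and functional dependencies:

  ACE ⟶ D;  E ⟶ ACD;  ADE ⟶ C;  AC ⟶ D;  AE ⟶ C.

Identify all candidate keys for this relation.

E

Attribute E never appears on the right-hand side of any dependency, so E must belong to every candidate key.
{E}⁺ = {A, C, D, E}, which is all of the schema, so {E} is the only candidate key.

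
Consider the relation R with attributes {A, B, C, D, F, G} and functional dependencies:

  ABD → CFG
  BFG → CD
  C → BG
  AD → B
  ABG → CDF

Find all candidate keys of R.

{A, C}⁺: C→BG adds B, G; ABG→CDF adds D, F → {A, B, C, D, F, G}.
{A, D}⁺: AD→B adds B; ABD→CFG adds C, F, G → {A, B, C, D, F, G}.
{A, B, G}⁺: ABG→CDF adds C, D, F → {A, B, C, D, F, G}.

{A, C}; {A, D}; {A, B, G}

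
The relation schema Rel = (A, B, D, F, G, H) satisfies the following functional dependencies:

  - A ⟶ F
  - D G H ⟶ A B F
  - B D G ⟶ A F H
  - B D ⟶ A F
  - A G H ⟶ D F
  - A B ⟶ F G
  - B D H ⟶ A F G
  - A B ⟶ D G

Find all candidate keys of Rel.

{A, B}, {B, D}, {A, G, H}, {D, G, H}

{A, B}⁺: A→F adds F; AB→FG adds G; AB→DG adds D; BDG→AFH adds H → {A, B, D, F, G, H}.
{B, D}⁺: BD→AF adds A, F; AB→FG adds G; BDG→AFH adds H → {A, B, D, F, G, H}.
{A, G, H}⁺: A→F adds F; AGH→DF adds D; DGH→ABF adds B → {A, B, D, F, G, H}.
{D, G, H}⁺: DGH→ABF adds A, B, F → {A, B, D, F, G, H}.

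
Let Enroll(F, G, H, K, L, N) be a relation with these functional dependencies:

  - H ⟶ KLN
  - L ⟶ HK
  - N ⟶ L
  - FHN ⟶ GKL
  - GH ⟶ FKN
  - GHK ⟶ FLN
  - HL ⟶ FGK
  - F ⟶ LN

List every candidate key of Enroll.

{F}⁺: F→LN adds L, N; L→HK adds H, K; FHN→GKL adds G → {F, G, H, K, L, N}.
{H}⁺: H→KLN adds K, L, N; HL→FGK adds F, G → {F, G, H, K, L, N}.
{L}⁺: L→HK adds H, K; HL→FGK adds F, G; F→LN adds N → {F, G, H, K, L, N}.
{N}⁺: N→L adds L; L→HK adds H, K; HL→FGK adds F, G → {F, G, H, K, L, N}.
Any other superkey contains one of these as a subset, so there are no further candidate keys.

{F}, {H}, {L}, {N}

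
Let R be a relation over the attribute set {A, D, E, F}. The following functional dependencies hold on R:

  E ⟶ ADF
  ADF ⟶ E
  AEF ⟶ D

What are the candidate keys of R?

{E}⁺: E→ADF adds A, D, F → {A, D, E, F}.
{A, D, F}⁺: ADF→E adds E → {A, D, E, F}.

{E}; {A, D, F}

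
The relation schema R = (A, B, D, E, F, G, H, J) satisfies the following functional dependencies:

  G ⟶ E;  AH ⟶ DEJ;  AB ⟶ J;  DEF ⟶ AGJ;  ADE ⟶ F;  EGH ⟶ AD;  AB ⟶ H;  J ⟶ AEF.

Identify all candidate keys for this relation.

Attribute B never appears on the right-hand side of any dependency, so B must belong to every candidate key.
{B}⁺ = {B}, which is not all of the schema, so we must add further attributes.
{A, B}⁺: AB→J adds J; AB→H adds H; J→AEF adds E, F; AH→DEJ adds D; DEF→AGJ adds G → {A, B, D, E, F, G, H, J}. Minimal: {B}⁺ = {B}; {A}⁺ = {A} — none reach the full schema.
{B, J}⁺: J→AEF adds A, E, F; AB→H adds H; AH→DEJ adds D; DEF→AGJ adds G → {A, B, D, E, F, G, H, J}. Minimal: {J}⁺ = {A, E, F, J}; {B}⁺ = {B} — none reach the full schema.
{B, G, H}⁺: G→E adds E; EGH→AD adds A, D; AH→DEJ adds J; ADE→F adds F → {A, B, D, E, F, G, H, J}. Minimal: {G, H}⁺ = {A, D, E, F, G, H, J}; {B, H}⁺ = {B, H}; {B, G}⁺ = {B, E, G} — none reach the full schema.
{B, D, E, F}⁺: DEF→AGJ adds A, G, J; AB→H adds H → {A, B, D, E, F, G, H, J}. Minimal: {D, E, F}⁺ = {A, D, E, F, G, J}; {B, E, F}⁺ = {B, E, F}; {B, D, F}⁺ = {B, D, F}; … — none reach the full schema.
{B, D, F, G}⁺: G→E adds E; DEF→AGJ adds A, J; AB→H adds H → {A, B, D, E, F, G, H, J}. Minimal: {D, F, G}⁺ = {A, D, E, F, G, J}; {B, F, G}⁺ = {B, E, F, G}; {B, D, G}⁺ = {B, D, E, G}; … — none reach the full schema.
Any other superkey contains one of these as a subset, so there are no further candidate keys.

(A, B), (B, J), (B, G, H), (B, D, E, F), (B, D, F, G)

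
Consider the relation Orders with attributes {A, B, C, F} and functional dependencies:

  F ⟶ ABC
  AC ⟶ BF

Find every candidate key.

{F}⁺: F→ABC adds A, B, C → {A, B, C, F}.
{A, C}⁺: AC→BF adds B, F → {A, B, C, F}.
Any other superkey contains one of these as a subset, so there are no further candidate keys.

(F), (A, C)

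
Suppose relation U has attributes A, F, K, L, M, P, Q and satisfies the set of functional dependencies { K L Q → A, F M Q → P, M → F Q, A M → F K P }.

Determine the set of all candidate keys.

{A, L, M}, {K, L, M}

Attributes L, M never appear on any right-hand side, so every candidate key must contain {L, M}.
{L, M}⁺ = {F, L, M, P, Q}, which is not all of the schema, so we must add further attributes.
{A, L, M}⁺: M→FQ adds F, Q; AM→FKP adds K, P → {A, F, K, L, M, P, Q}. Minimal: {L, M}⁺ = {F, L, M, P, Q}; {A, M}⁺ = {A, F, K, M, P, Q}; {A, L}⁺ = {A, L} — none reach the full schema.
{K, L, M}⁺: M→FQ adds F, Q; KLQ→A adds A; FMQ→P adds P → {A, F, K, L, M, P, Q}. Minimal: {L, M}⁺ = {F, L, M, P, Q}; {K, M}⁺ = {F, K, M, P, Q}; {K, L}⁺ = {K, L} — none reach the full schema.
Any other superkey contains one of these as a subset, so there are no further candidate keys.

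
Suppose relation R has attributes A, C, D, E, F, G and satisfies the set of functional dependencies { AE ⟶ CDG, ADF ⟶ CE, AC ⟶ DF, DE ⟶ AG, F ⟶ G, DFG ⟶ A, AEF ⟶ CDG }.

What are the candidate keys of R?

{A, C}⁺: AC→DF adds D, F; F→G adds G; ADF→CE adds E → {A, C, D, E, F, G}. Minimal: {C}⁺ = {C}; {A}⁺ = {A} — none reach the full schema.
{A, E}⁺: AE→CDG adds C, D, G; AC→DF adds F → {A, C, D, E, F, G}. Minimal: {E}⁺ = {E}; {A}⁺ = {A} — none reach the full schema.
{D, E}⁺: DE→AG adds A, G; AE→CDG adds C; AC→DF adds F → {A, C, D, E, F, G}. Minimal: {E}⁺ = {E}; {D}⁺ = {D} — none reach the full schema.
{D, F}⁺: F→G adds G; DFG→A adds A; ADF→CE adds C, E → {A, C, D, E, F, G}. Minimal: {F}⁺ = {F, G}; {D}⁺ = {D} — none reach the full schema.
Any other superkey contains one of these as a subset, so there are no further candidate keys.

{A, C}; {A, E}; {D, E}; {D, F}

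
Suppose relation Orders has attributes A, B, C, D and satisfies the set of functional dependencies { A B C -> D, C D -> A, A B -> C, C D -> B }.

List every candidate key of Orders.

{A, B}, {C, D}

{A, B}⁺: AB→C adds C; ABC→D adds D → {A, B, C, D}. Minimal: {B}⁺ = {B}; {A}⁺ = {A} — none reach the full schema.
{C, D}⁺: CD→A adds A; CD→B adds B → {A, B, C, D}. Minimal: {D}⁺ = {D}; {C}⁺ = {C} — none reach the full schema.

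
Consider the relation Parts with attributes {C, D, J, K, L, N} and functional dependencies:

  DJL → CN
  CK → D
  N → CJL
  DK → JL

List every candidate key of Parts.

{C, K}, {D, K}, {K, N}

{C, K}⁺: CK→D adds D; DK→JL adds J, L; DJL→CN adds N → {C, D, J, K, L, N}. Minimal: {K}⁺ = {K}; {C}⁺ = {C} — none reach the full schema.
{D, K}⁺: DK→JL adds J, L; DJL→CN adds C, N → {C, D, J, K, L, N}. Minimal: {K}⁺ = {K}; {D}⁺ = {D} — none reach the full schema.
{K, N}⁺: N→CJL adds C, J, L; CK→D adds D → {C, D, J, K, L, N}. Minimal: {N}⁺ = {C, J, L, N}; {K}⁺ = {K} — none reach the full schema.
Any other superkey contains one of these as a subset, so there are no further candidate keys.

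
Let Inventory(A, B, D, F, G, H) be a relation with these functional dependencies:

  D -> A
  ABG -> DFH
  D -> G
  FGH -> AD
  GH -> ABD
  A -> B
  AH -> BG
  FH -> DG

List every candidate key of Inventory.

{D}⁺: D→A adds A; D→G adds G; A→B adds B; ABG→DFH adds F, H → {A, B, D, F, G, H}.
{A, G}⁺: A→B adds B; ABG→DFH adds D, F, H → {A, B, D, F, G, H}. Minimal: {G}⁺ = {G}; {A}⁺ = {A, B} — none reach the full schema.
{A, H}⁺: A→B adds B; AH→BG adds G; ABG→DFH adds D, F → {A, B, D, F, G, H}. Minimal: {H}⁺ = {H}; {A}⁺ = {A, B} — none reach the full schema.
{F, H}⁺: FH→DG adds D, G; D→A adds A; GH→ABD adds B → {A, B, D, F, G, H}. Minimal: {H}⁺ = {H}; {F}⁺ = {F} — none reach the full schema.
{G, H}⁺: GH→ABD adds A, B, D; ABG→DFH adds F → {A, B, D, F, G, H}. Minimal: {H}⁺ = {H}; {G}⁺ = {G} — none reach the full schema.

D; AG; AH; FH; GH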